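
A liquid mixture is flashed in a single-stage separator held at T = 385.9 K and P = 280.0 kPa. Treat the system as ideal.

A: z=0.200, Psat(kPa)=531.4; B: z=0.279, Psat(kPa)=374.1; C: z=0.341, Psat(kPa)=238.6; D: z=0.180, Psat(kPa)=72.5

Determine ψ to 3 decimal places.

Raoult's law: Kᵢ = Pᵢˢᵃᵗ/P = Pᵢˢᵃᵗ/280.0.
  K_A = 531.4/280.0 = 1.89786, K_B = 374.1/280.0 = 1.33607, K_C = 238.6/280.0 = 0.85214, K_D = 72.5/280.0 = 0.25893
Iterate (Newton) starting at ψ = 0.61:
  ψ = 0.610: g = -0.1050, g' = -0.427 → ψ = 0.364
  ψ = 0.364: g = -0.0171, g' = -0.310 → ψ = 0.309
  ψ = 0.309: g = -0.0003, g' = -0.299 → ψ = 0.308
Converged at ψ = 0.308.

ψ = 0.308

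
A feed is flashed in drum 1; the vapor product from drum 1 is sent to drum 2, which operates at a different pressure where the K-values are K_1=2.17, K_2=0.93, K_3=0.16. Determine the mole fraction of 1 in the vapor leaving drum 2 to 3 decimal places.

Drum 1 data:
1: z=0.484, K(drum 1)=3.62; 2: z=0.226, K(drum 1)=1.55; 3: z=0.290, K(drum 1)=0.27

y_1 (drum 2) = 0.694

Drum 1:
Let ψ₁ = V/F and solve Σ zᵢ(Kᵢ−1)/(1+ψ₁(Kᵢ−1)) = 0.
g(0) = ΣzᵢKᵢ − 1 = 1.181 and g(1) = 1 − Σzᵢ/Kᵢ = -0.354, so a root lies in (0, 1).
Iterate (Newton) starting at ψ₁ = 0.5:
  ψ₁ = 0.500: g = 0.3131, g' = -1.048 → ψ₁ = 0.799
  ψ₁ = 0.799: g = -0.0114, g' = -1.269 → ψ₁ = 0.790
Converged at ψ₁ = 0.790.
Drum-1 compositions:
  1: x = 0.158, y = 0.571
  2: x = 0.158, y = 0.244
  3: x = 0.685, y = 0.185
Drum-2 feed = drum-1 vapor: z₂ = (0.5709, 0.2442, 0.1849).
Drum 2:
Newton–Raphson from ψ₂ = 0.5:
  ψ₂ = 0.500: g = 0.1360, g' = -0.700 → ψ₂ = 0.694
  ψ₂ = 0.694: g = -0.0219, g' = -0.990 → ψ₂ = 0.672
  ψ₂ = 0.672: g = -0.0006, g' = -0.934 → ψ₂ = 0.671
Converged at ψ₂ = 0.671.
  1: x = 0.320, y = 0.694
  2: x = 0.256, y = 0.238
  3: x = 0.424, y = 0.068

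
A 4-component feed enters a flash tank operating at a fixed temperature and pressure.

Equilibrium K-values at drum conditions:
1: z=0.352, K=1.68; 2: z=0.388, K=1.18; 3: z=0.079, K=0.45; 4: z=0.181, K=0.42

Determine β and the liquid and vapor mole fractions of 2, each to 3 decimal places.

β = 0.625, x_2 = 0.349, y_2 = 0.412

Material balance + equilibrium reduce to Σ zᵢ(Kᵢ−1)/(1+β(Kᵢ−1)) = 0.
Feasibility: ΣzᵢKᵢ = 1.161, Σzᵢ/Kᵢ = 1.145 — both > 1, two phases present.
Newton iteration, β⁰ = 0.5:
  β = 0.500: g = 0.0349, g' = -0.267 → β = 0.631
  β = 0.631: g = -0.0018, g' = -0.297 → β = 0.625
Converged at β = 0.625.
Compositions from xᵢ = zᵢ/(1+β(Kᵢ−1)), yᵢ = Kᵢxᵢ:
  1: x = 0.247, y = 0.415
  2: x = 0.349, y = 0.412
  3: x = 0.120, y = 0.054
  4: x = 0.284, y = 0.119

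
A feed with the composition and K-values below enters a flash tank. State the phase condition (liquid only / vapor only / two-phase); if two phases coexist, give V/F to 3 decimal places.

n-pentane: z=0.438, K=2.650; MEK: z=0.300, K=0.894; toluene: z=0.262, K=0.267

two-phase, V/F = 0.582

ΣzᵢKᵢ = 1.499; Σzᵢ/Kᵢ = 1.482.
Both exceed 1, so a two-phase solution exists.
Rachford–Rice: g(ψ) = Σ zᵢ(Kᵢ−1)/(1+ψ(Kᵢ−1)) = 0.
Newton iteration, ψ⁰ = 0.7:
  ψ = 0.700: g = -0.0934, g' = -0.854 → ψ = 0.591
  ψ = 0.591: g = -0.0066, g' = -0.747 → ψ = 0.582
Converged at ψ = 0.582.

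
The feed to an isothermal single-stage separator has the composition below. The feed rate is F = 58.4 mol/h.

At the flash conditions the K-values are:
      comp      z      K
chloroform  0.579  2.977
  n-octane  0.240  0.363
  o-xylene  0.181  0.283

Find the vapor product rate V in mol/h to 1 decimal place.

Rachford–Rice: g(ψ) = Σ zᵢ(Kᵢ−1)/(1+ψ(Kᵢ−1)) = 0.
Check two-phase: ΣzᵢKᵢ = 1.862 > 1 and Σzᵢ/Kᵢ = 1.495 > 1, so g(0) = 0.862 > 0 and g(1) = -0.495 < 0.
Iterate (Newton) starting at ψ = 0.3:
  ψ = 0.300: g = 0.3642, g' = -1.192 → ψ = 0.606
  ψ = 0.606: g = 0.0426, g' = -1.018 → ψ = 0.648
  ψ = 0.648: g = -0.0005, g' = -1.042 → ψ = 0.647
Converged at ψ = 0.647.
Then V = ψ·F = 0.6471·58.4 = 37.8 mol/h and L = F − V = 20.6 mol/h.

V = 37.8 mol/h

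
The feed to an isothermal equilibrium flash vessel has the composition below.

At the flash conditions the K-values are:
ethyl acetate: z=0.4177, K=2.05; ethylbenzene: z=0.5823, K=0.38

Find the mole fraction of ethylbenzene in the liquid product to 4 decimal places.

x_ethylbenzene = 0.6287

Binary case is linear: z₁(K₁−1)(1+ψ(K₂−1)) + z₂(K₂−1)(1+ψ(K₁−1)) = 0
⇒ ψ = [z₁(K₁−1)+z₂(K₂−1)] / [−(K₁−1)(K₂−1)] = 0.07756/0.65100 = 0.1191
Compositions from xᵢ = zᵢ/(1+ψ(Kᵢ−1)), yᵢ = Kᵢxᵢ:
  ethyl acetate: x = 0.3713, y = 0.7611
  ethylbenzene: x = 0.6287, y = 0.2389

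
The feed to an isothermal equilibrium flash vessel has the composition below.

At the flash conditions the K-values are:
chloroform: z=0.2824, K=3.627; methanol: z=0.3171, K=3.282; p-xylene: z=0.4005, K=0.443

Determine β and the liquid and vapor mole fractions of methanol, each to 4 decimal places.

Newton iteration, β⁰ = 0.5:
  β = 0.5000: g = 0.34946, g' = -0.9631 → β = 0.8629
  β = 0.8629: g = 0.04131, g' = -0.8306 → β = 0.9126
  β = 0.9126: g = -0.00060, g' = -0.8566 → β = 0.9119
Converged at β = 0.9119.
Compositions from xᵢ = zᵢ/(1+β(Kᵢ−1)), yᵢ = Kᵢxᵢ:
  chloroform: x = 0.0832, y = 0.3016
  methanol: x = 0.1029, y = 0.3378
  p-xylene: x = 0.8139, y = 0.3606

β = 0.9119, x_methanol = 0.1029, y_methanol = 0.3378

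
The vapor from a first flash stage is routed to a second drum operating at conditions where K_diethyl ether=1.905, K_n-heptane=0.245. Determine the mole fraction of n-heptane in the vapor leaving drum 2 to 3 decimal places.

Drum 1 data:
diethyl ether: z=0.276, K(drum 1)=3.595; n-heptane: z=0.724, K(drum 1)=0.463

Drum 1:
Rachford–Rice: g(ψ₁) = Σ zᵢ(Kᵢ−1)/(1+ψ₁(Kᵢ−1)) = 0.
g(0) = ΣzᵢKᵢ − 1 = 0.327 and g(1) = 1 − Σzᵢ/Kᵢ = -0.640, so a root lies in (0, 1).
Binary case is linear: z₁(K₁−1)(1+ψ₁(K₂−1)) + z₂(K₂−1)(1+ψ₁(K₁−1)) = 0
⇒ ψ₁ = [z₁(K₁−1)+z₂(K₂−1)] / [−(K₁−1)(K₂−1)] = 0.3274/1.3935 = 0.235
Drum-1 compositions:
  diethyl ether: x = 0.171, y = 0.616
  n-heptane: x = 0.829, y = 0.384
Drum-2 feed = drum-1 vapor: z₂ = (0.6164, 0.3836).
Drum 2:
Newton–Raphson from ψ₂ = 0.5:
  ψ₂ = 0.500: g = -0.0812, g' = -0.804 → ψ₂ = 0.399
  ψ₂ = 0.399: g = -0.0046, g' = -0.720 → ψ₂ = 0.393
Converged at ψ₂ = 0.393.
  diethyl ether: x = 0.455, y = 0.866
  n-heptane: x = 0.545, y = 0.134

y_n-heptane (drum 2) = 0.134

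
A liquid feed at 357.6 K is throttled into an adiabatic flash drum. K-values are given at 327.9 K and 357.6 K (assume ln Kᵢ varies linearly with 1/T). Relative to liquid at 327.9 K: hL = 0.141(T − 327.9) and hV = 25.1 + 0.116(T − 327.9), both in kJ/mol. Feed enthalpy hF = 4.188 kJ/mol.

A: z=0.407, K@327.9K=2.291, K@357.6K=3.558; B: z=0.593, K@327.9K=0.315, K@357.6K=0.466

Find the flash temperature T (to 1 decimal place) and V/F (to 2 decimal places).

Adiabatic flash: solve Rachford–Rice at each trial T, then check hF = ψ·hV(T) + (1−ψ)·hL(T).
  T = 327.9 K: K = (2.291, 0.315), RR gives ψ = 0.135, H_out = 3.384 kJ/mol
  T = 357.6 K: K = (3.558, 0.466), RR gives ψ = 0.530, H_out = 17.106 kJ/mol
  T = 342.8 K: K = (2.885, 0.387), RR gives ψ = 0.349, H_out = 10.728 kJ/mol
  T = 335.4 K: K = (2.579, 0.350), RR gives ψ = 0.251, H_out = 7.303 kJ/mol
  T = 331.6 K: K = (2.431, 0.332), RR gives ψ = 0.195, H_out = 5.393 kJ/mol
  T = 329.8 K: K = (2.362, 0.324), RR gives ψ = 0.166, H_out = 4.437 kJ/mol
  T = 328.9 K: K = (2.328, 0.320), RR gives ψ = 0.152, H_out = 3.944 kJ/mol
Linear interpolation between T = 328.9 (H_out = 3.944) and T = 329.8 (H_out = 4.437) on hF = 4.188 gives T ≈ 329.3 K, at which ψ = 0.16.

T = 329.3 K, V/F = 0.16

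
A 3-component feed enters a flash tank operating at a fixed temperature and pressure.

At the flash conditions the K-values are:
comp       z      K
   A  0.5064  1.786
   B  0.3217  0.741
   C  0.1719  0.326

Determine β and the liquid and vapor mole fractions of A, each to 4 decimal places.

Newton iteration, β⁰ = 0.5:
  β = 0.5000: g = 0.01527, g' = -0.3674 → β = 0.5416
  β = 0.5416: g = -0.00019, g' = -0.3768 → β = 0.5411
Converged at β = 0.5411.
Compositions from xᵢ = zᵢ/(1+β(Kᵢ−1)), yᵢ = Kᵢxᵢ:
  A: x = 0.3553, y = 0.6346
  B: x = 0.3741, y = 0.2772
  C: x = 0.2706, y = 0.0882

β = 0.5411, x_A = 0.3553, y_A = 0.6346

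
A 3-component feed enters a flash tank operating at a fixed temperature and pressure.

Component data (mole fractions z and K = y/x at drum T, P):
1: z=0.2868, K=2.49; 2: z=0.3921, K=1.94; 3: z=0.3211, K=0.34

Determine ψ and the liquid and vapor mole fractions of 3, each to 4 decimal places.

Let ψ = V/F and solve Σ zᵢ(Kᵢ−1)/(1+ψ(Kᵢ−1)) = 0.
Feasibility: ΣzᵢKᵢ = 1.5840, Σzᵢ/Kᵢ = 1.2617 — both > 1, two phases present.
Newton iteration, ψ⁰ = 0.44:
  ψ = 0.4400: g = 0.22019, g' = -0.6835 → ψ = 0.7622
  ψ = 0.7622: g = -0.01161, g' = -0.8235 → ψ = 0.7481
  ψ = 0.7481: g = -0.00011, g' = -0.8075 → ψ = 0.7479
Converged at ψ = 0.7479.
Compositions from xᵢ = zᵢ/(1+ψ(Kᵢ−1)), yᵢ = Kᵢxᵢ:
  1: x = 0.1356, y = 0.3377
  2: x = 0.2302, y = 0.4467
  3: x = 0.6341, y = 0.2156

ψ = 0.7479, x_3 = 0.6341, y_3 = 0.2156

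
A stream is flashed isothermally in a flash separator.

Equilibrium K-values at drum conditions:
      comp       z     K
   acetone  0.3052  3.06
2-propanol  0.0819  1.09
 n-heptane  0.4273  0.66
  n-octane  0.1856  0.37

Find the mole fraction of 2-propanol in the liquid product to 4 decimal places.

x_2-propanol = 0.0787

Newton–Raphson from V/F = 0.5:
  V/F = 0.5000: g = -0.02897, g' = -0.5436 → V/F = 0.4467
  V/F = 0.4467: g = 0.00049, g' = -0.5632 → V/F = 0.4476
Converged at V/F = 0.4476.
Compositions from xᵢ = zᵢ/(1+V/F(Kᵢ−1)), yᵢ = Kᵢxᵢ:
  acetone: x = 0.1588, y = 0.4859
  2-propanol: x = 0.0787, y = 0.0858
  n-heptane: x = 0.5040, y = 0.3326
  n-octane: x = 0.2585, y = 0.0956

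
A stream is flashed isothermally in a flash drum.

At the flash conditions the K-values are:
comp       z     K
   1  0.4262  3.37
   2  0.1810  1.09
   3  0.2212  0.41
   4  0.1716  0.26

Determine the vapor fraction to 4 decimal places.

Material balance + equilibrium reduce to Σ zᵢ(Kᵢ−1)/(1+ψ(Kᵢ−1)) = 0.
Feasibility: ΣzᵢKᵢ = 1.7689, Σzᵢ/Kᵢ = 1.4920 — both > 1, two phases present.
Iterate (Newton) starting at ψ = 0.47:
  ψ = 0.4700: g = 0.11818, g' = -0.9054 → ψ = 0.6005
  ψ = 0.6005: g = 0.00162, g' = -0.8981 → ψ = 0.6023
Converged at ψ = 0.6023.

ψ = 0.6023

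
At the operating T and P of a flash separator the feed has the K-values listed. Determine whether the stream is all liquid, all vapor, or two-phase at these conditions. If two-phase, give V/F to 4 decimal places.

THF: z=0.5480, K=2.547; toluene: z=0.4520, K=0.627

ΣzᵢKᵢ = 1.6792; Σzᵢ/Kᵢ = 0.9360.
Since Σzᵢ/Kᵢ < 1 the mixture is above its dew point — single vapor phase.

all vapor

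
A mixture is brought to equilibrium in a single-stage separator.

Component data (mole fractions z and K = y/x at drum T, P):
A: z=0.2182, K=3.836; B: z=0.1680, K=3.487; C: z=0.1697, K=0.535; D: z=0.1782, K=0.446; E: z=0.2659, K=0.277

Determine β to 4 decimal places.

Newton–Raphson from β = 0.42:
  β = 0.4200: g = -0.01602, g' = -1.0503 → β = 0.4047
  β = 0.4047: g = 0.00009, g' = -1.0628 → β = 0.4048
Converged at β = 0.4048.

β = 0.4048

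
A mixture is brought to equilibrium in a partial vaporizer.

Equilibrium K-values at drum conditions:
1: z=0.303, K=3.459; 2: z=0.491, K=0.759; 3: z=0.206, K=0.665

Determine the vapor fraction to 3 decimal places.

ψ = 0.835

Let ψ = V/F and solve Σ zᵢ(Kᵢ−1)/(1+ψ(Kᵢ−1)) = 0.
Feasibility: ΣzᵢKᵢ = 1.558, Σzᵢ/Kᵢ = 1.044 — both > 1, two phases present.
Newton iteration, ψ⁰ = 0.32:
  ψ = 0.320: g = 0.2115, g' = -0.636 → ψ = 0.652
  ψ = 0.652: g = 0.0574, g' = -0.348 → ψ = 0.817
  ψ = 0.817: g = 0.0052, g' = -0.290 → ψ = 0.835
Converged at ψ = 0.835.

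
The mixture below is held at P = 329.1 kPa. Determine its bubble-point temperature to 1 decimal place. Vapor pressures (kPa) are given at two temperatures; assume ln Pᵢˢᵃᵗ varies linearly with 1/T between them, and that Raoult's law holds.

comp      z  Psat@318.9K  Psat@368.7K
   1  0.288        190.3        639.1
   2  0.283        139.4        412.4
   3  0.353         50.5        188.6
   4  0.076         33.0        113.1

Bubble-point temperature: ΣzᵢPᵢˢᵃᵗ(T) = P. Interpolate ln Pᵢˢᵃᵗ = aᵢ + bᵢ/T.
  T = 318.9 K: ΣzᵢPᵢˢᵃᵗ = 114.59 kPa
  T = 368.7 K: ΣzᵢPᵢˢᵃᵗ = 375.94 kPa
  T = 343.8 K: ΣzᵢPᵢˢᵃᵗ = 216.50 kPa
  T = 356.2 K: ΣzᵢPᵢˢᵃᵗ = 287.69 kPa
  T = 362.4 K: ΣzᵢPᵢˢᵃᵗ = 329.26 kPa
  T = 359.3 K: ΣzᵢPᵢˢᵃᵗ = 307.95 kPa
  T = 360.9 K: ΣzᵢPᵢˢᵃᵗ = 318.82 kPa
Interpolating between 360.9 K and 362.4 K gives T ≈ 362.4 K.

T = 362.4 K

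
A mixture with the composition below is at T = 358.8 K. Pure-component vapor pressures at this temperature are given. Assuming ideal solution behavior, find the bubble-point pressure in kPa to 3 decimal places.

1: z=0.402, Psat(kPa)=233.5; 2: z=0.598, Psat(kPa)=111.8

Pbub = 160.723 kPa

At the bubble point ψ → 0, so ΣzᵢKᵢ = 1 with Kᵢ = Pᵢˢᵃᵗ/P ⇒ P = ΣzᵢPᵢˢᵃᵗ.
P = 0.402·233.5 + 0.598·111.8 = 160.723 kPa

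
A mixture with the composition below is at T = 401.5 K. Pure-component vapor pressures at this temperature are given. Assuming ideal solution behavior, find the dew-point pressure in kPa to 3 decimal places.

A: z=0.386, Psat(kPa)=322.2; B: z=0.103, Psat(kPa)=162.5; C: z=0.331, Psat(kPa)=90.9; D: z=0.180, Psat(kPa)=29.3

Pdew = 86.084 kPa

At the dew point ψ → 1, so Σzᵢ/Kᵢ = 1 with Kᵢ = Pᵢˢᵃᵗ/P ⇒ 1/P = Σzᵢ/Pᵢˢᵃᵗ.
1/P = 0.386/322.2 + 0.103/162.5 + 0.331/90.9 + 0.180/29.3 = 0.011617 ⇒ P = 86.084 kPa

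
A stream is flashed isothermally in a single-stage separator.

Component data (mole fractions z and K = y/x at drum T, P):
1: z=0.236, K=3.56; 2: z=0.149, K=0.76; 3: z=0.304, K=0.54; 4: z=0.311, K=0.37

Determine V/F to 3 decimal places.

V/F = 0.183

Material balance + equilibrium reduce to Σ zᵢ(Kᵢ−1)/(1+V/F(Kᵢ−1)) = 0.
Feasibility: ΣzᵢKᵢ = 1.233, Σzᵢ/Kᵢ = 1.666 — both > 1, two phases present.
Newton iteration, V/F⁰ = 0.5:
  V/F = 0.500: g = -0.2433, g' = -0.680 → V/F = 0.142
  V/F = 0.142: g = 0.0410, g' = -1.063 → V/F = 0.181
  V/F = 0.181: g = 0.0019, g' = -0.966 → V/F = 0.183
Converged at V/F = 0.183.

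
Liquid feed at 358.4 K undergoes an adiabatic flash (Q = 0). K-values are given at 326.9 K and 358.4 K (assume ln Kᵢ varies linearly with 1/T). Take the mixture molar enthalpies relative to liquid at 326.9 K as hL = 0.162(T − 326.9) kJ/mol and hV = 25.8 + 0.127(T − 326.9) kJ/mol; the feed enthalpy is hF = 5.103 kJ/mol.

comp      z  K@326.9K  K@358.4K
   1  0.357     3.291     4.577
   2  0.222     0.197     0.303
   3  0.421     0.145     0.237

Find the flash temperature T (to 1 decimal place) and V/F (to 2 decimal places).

T = 331.3 K, V/F = 0.17

Adiabatic flash: solve Rachford–Rice at each trial T, then check hF = ψ·hV(T) + (1−ψ)·hL(T).
  T = 326.9 K: K = (3.291, 0.197, 0.145), RR gives ψ = 0.146, H_out = 3.761 kJ/mol
  T = 358.4 K: K = (4.577, 0.303, 0.237), RR gives ψ = 0.302, H_out = 12.569 kJ/mol
  T = 342.6 K: K = (3.909, 0.247, 0.187), RR gives ψ = 0.229, H_out = 8.337 kJ/mol
  T = 334.8 K: K = (3.596, 0.221, 0.165), RR gives ψ = 0.190, H_out = 6.131 kJ/mol
  T = 330.9 K: K = (3.444, 0.209, 0.155), RR gives ψ = 0.169, H_out = 4.981 kJ/mol
  T = 332.9 K: K = (3.521, 0.215, 0.160), RR gives ψ = 0.180, H_out = 5.575 kJ/mol
Linear interpolation between T = 330.9 (H_out = 4.981) and T = 332.9 (H_out = 5.575) on hF = 5.103 gives T ≈ 331.3 K, at which ψ = 0.17.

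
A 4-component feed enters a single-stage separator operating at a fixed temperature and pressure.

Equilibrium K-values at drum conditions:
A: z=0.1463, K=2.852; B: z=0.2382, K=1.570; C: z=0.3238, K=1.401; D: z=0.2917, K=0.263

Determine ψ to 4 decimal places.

ψ = 0.5226

Material balance + equilibrium reduce to Σ zᵢ(Kᵢ−1)/(1+ψ(Kᵢ−1)) = 0.
Feasibility: ΣzᵢKᵢ = 1.3216, Σzᵢ/Kᵢ = 1.5433 — both > 1, two phases present.
Iterate (Newton) starting at ψ = 0.5:
  ψ = 0.5000: g = 0.01407, g' = -0.6156 → ψ = 0.5228
  ψ = 0.5228: g = -0.00017, g' = -0.6304 → ψ = 0.5226
Converged at ψ = 0.5226.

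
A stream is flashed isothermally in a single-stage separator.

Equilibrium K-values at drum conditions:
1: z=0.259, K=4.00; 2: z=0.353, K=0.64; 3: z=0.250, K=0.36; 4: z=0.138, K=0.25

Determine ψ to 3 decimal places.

Newton iteration, ψ⁰ = 0.5:
  ψ = 0.500: g = -0.2451, g' = -0.861 → ψ = 0.215
  ψ = 0.215: g = 0.0252, g' = -1.162 → ψ = 0.237
  ψ = 0.237: g = 0.0006, g' = -1.108 → ψ = 0.238
Converged at ψ = 0.238.

ψ = 0.238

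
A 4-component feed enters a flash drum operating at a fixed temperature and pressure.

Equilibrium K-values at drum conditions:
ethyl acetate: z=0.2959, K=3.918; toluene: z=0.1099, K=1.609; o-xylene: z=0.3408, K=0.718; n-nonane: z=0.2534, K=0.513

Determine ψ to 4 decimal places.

ψ = 0.7510

Let ψ = V/F and solve Σ zᵢ(Kᵢ−1)/(1+ψ(Kᵢ−1)) = 0.
g(0) = ΣzᵢKᵢ − 1 = 0.7109 and g(1) = 1 − Σzᵢ/Kᵢ = -0.1124, so a root lies in (0, 1).
Newton iteration, ψ⁰ = 0.58:
  ψ = 0.5800: g = 0.08327, g' = -0.5253 → ψ = 0.7385
  ψ = 0.7385: g = 0.00573, g' = -0.4623 → ψ = 0.7509
  ψ = 0.7509: g = 0.00002, g' = -0.4596 → ψ = 0.7510
Converged at ψ = 0.7510.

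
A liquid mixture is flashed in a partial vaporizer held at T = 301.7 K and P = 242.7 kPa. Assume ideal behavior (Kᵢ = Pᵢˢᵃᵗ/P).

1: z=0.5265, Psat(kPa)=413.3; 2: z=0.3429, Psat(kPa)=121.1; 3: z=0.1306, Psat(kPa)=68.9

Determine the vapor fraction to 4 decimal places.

ψ = 0.2611

Raoult's law: Kᵢ = Pᵢˢᵃᵗ/P = Pᵢˢᵃᵗ/242.7.
  K_1 = 413.3/242.7 = 1.702925, K_2 = 121.1/242.7 = 0.498970, K_3 = 68.9/242.7 = 0.283890
Rachford–Rice: g(ψ) = Σ zᵢ(Kᵢ−1)/(1+ψ(Kᵢ−1)) = 0.
Check two-phase: ΣzᵢKᵢ = 1.1048 > 1 and Σzᵢ/Kᵢ = 1.4564 > 1, so g(0) = 0.1048 > 0 and g(1) = -0.4564 < 0.
Iterate (Newton) starting at ψ = 0.5:
  ψ = 0.5000: g = -0.10107, g' = -0.4582 → ψ = 0.2794
  ψ = 0.2794: g = -0.00735, g' = -0.4028 → ψ = 0.2612
  ψ = 0.2612: g = -0.00002, g' = -0.4010 → ψ = 0.2611
Converged at ψ = 0.2611.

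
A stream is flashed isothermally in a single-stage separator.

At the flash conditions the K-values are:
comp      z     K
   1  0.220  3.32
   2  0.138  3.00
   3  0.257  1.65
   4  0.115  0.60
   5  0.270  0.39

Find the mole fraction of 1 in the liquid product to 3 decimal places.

x_1 = 0.077

Iterate (Newton) starting at V/F = 0.39:
  V/F = 0.390: g = 0.2857, g' = -0.768 → V/F = 0.762
  V/F = 0.762: g = 0.0318, g' = -0.679 → V/F = 0.809
  V/F = 0.809: g = -0.0005, g' = -0.702 → V/F = 0.808
Converged at V/F = 0.808.
Compositions from xᵢ = zᵢ/(1+V/F(Kᵢ−1)), yᵢ = Kᵢxᵢ:
  1: x = 0.077, y = 0.254
  2: x = 0.053, y = 0.158
  3: x = 0.169, y = 0.278
  4: x = 0.170, y = 0.102
  5: x = 0.532, y = 0.208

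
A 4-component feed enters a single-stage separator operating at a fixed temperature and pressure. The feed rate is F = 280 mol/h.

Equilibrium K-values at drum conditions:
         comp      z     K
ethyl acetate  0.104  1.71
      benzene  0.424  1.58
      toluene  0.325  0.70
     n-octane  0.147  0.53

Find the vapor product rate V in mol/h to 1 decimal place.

Rachford–Rice: g(ψ) = Σ zᵢ(Kᵢ−1)/(1+ψ(Kᵢ−1)) = 0.
Feasibility: ΣzᵢKᵢ = 1.153, Σzᵢ/Kᵢ = 1.071 — both > 1, two phases present.
Newton–Raphson from ψ = 0.6:
  ψ = 0.600: g = 0.0191, g' = -0.211 → ψ = 0.691
  ψ = 0.691: g = -0.0001, g' = -0.214 → ψ = 0.690
Converged at ψ = 0.690.
Then V = ψ·F = 0.6900·280 = 193.2 mol/h and L = F − V = 86.8 mol/h.

V = 193.2 mol/h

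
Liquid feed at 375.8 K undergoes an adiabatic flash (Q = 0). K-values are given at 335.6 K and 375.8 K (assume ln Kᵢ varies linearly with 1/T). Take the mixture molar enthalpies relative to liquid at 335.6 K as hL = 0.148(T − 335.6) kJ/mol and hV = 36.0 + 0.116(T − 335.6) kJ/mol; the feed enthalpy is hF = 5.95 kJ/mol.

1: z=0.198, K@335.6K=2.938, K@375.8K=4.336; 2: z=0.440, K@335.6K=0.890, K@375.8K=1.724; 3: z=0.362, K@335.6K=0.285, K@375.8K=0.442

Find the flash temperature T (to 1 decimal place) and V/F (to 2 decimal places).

Adiabatic flash: solve Rachford–Rice at each trial T, then check hF = ψ·hV(T) + (1−ψ)·hL(T).
  T = 335.6 K: K = (2.938, 0.890, 0.285), RR gives ψ = 0.092, H_out = 3.298 kJ/mol
  T = 375.8 K: K = (4.336, 1.724, 0.442), RR gives ψ = 0.827, H_out = 34.652 kJ/mol
  T = 355.7 K: K = (3.609, 1.262, 0.359), RR gives ψ = 0.475, H_out = 19.761 kJ/mol
  T = 345.6 K: K = (3.264, 1.064, 0.321), RR gives ψ = 0.278, H_out = 11.393 kJ/mol
  T = 340.6 K: K = (3.099, 0.975, 0.303), RR gives ψ = 0.183, H_out = 7.282 kJ/mol
  T = 338.1 K: K = (3.018, 0.932, 0.294), RR gives ψ = 0.136, H_out = 5.272 kJ/mol
  T = 339.4 K: K = (3.060, 0.954, 0.298), RR gives ψ = 0.160, H_out = 6.313 kJ/mol
Linear interpolation between T = 338.1 (H_out = 5.272) and T = 339.4 (H_out = 6.313) on hF = 5.95 gives T ≈ 338.9 K, at which ψ = 0.15.

T = 338.9 K, V/F = 0.15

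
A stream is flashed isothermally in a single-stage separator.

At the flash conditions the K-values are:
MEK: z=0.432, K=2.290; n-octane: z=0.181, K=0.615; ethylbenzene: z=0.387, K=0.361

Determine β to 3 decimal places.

β = 0.326

Iterate (Newton) starting at β = 0.66:
  β = 0.660: g = -0.2201, g' = -0.731 → β = 0.359
  β = 0.359: g = -0.0207, g' = -0.638 → β = 0.326
Converged at β = 0.326.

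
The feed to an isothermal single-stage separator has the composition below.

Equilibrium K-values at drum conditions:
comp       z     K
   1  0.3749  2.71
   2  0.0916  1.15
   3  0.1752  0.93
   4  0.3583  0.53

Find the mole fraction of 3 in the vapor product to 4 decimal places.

Newton–Raphson from ψ = 0.5:
  ψ = 0.5000: g = 0.12554, g' = -0.4565 → ψ = 0.7750
  ψ = 0.7750: g = 0.01017, g' = -0.4012 → ψ = 0.8003
Converged at ψ = 0.8003.
Compositions from xᵢ = zᵢ/(1+ψ(Kᵢ−1)), yᵢ = Kᵢxᵢ:
  1: x = 0.1583, y = 0.4289
  2: x = 0.0818, y = 0.0940
  3: x = 0.1856, y = 0.1726
  4: x = 0.5743, y = 0.3044

y_3 = 0.1726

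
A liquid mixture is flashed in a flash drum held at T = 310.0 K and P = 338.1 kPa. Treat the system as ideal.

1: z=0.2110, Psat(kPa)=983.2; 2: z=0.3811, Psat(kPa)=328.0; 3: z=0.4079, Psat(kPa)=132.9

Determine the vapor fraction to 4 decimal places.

Raoult's law: Kᵢ = Pᵢˢᵃᵗ/P = Pᵢˢᵃᵗ/338.1.
  K_1 = 983.2/338.1 = 2.908015, K_2 = 328.0/338.1 = 0.970127, K_3 = 132.9/338.1 = 0.393079
Let ψ = V/F and solve Σ zᵢ(Kᵢ−1)/(1+ψ(Kᵢ−1)) = 0.
Feasibility: ΣzᵢKᵢ = 1.1436, Σzᵢ/Kᵢ = 1.5031 — both > 1, two phases present.
Newton–Raphson from ψ = 0.45:
  ψ = 0.4500: g = -0.13551, g' = -0.5071 → ψ = 0.1828
  ψ = 0.1828: g = 0.00860, g' = -0.6127 → ψ = 0.1968
  ψ = 0.1968: g = 0.00009, g' = -0.6001 → ψ = 0.1970
Converged at ψ = 0.1970.

ψ = 0.1970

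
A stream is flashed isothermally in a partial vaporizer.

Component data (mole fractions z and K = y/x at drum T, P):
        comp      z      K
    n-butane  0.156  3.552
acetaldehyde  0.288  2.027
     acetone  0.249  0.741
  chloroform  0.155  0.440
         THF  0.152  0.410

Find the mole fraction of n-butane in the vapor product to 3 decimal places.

y_n-butane = 0.221

Newton iteration, V/F⁰ = 0.5:
  V/F = 0.500: g = 0.0485, g' = -0.551 → V/F = 0.588
  V/F = 0.588: g = 0.0008, g' = -0.536 → V/F = 0.590
Converged at V/F = 0.590.
Compositions from xᵢ = zᵢ/(1+V/F(Kᵢ−1)), yᵢ = Kᵢxᵢ:
  n-butane: x = 0.062, y = 0.221
  acetaldehyde: x = 0.179, y = 0.364
  acetone: x = 0.294, y = 0.218
  chloroform: x = 0.231, y = 0.102
  THF: x = 0.233, y = 0.096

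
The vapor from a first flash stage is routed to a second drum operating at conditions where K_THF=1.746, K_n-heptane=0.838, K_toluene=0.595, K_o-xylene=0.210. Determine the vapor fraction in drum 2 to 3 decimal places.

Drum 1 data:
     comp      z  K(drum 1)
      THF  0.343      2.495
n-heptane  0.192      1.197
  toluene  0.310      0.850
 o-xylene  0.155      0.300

V/F (drum 2) = 0.230

Drum 1:
Let ψ₁ = V/F and solve Σ zᵢ(Kᵢ−1)/(1+ψ₁(Kᵢ−1)) = 0.
Check two-phase: ΣzᵢKᵢ = 1.396 > 1 and Σzᵢ/Kᵢ = 1.179 > 1, so g(0) = 0.396 > 0 and g(1) = -0.179 < 0.
Iterate (Newton) starting at ψ₁ = 0.5:
  ψ₁ = 0.500: g = 0.1107, g' = -0.445 → ψ₁ = 0.749
  ψ₁ = 0.749: g = -0.0054, g' = -0.520 → ψ₁ = 0.738
Converged at ψ₁ = 0.738.
Drum-1 compositions:
  THF: x = 0.163, y = 0.407
  n-heptane: x = 0.168, y = 0.201
  toluene: x = 0.349, y = 0.296
  o-xylene: x = 0.321, y = 0.096
Drum-2 feed = drum-1 vapor: z₂ = (0.4068, 0.2006, 0.2963, 0.0962).
Drum 2:
Newton iteration, ψ₂⁰ = 0.5:
  ψ₂ = 0.500: g = -0.0904, g' = -0.367 → ψ₂ = 0.253
  ψ₂ = 0.253: g = -0.0074, g' = -0.320 → ψ₂ = 0.230
Converged at ψ₂ = 0.230.
  THF: x = 0.347, y = 0.606
  n-heptane: x = 0.208, y = 0.175
  toluene: x = 0.327, y = 0.194
  o-xylene: x = 0.118, y = 0.025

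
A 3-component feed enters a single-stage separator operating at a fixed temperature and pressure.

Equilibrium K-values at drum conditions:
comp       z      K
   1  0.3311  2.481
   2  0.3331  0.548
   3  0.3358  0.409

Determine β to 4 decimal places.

Rachford–Rice: g(β) = Σ zᵢ(Kᵢ−1)/(1+β(Kᵢ−1)) = 0.
Check two-phase: ΣzᵢKᵢ = 1.1413 > 1 and Σzᵢ/Kᵢ = 1.5623 > 1, so g(0) = 0.1413 > 0 and g(1) = -0.5623 < 0.
Newton–Raphson from β = 0.66:
  β = 0.6600: g = -0.29197, g' = -0.6392 → β = 0.2032
  β = 0.2032: g = -0.01442, g' = -0.6631 → β = 0.1815
  β = 0.1815: g = 0.00017, g' = -0.6791 → β = 0.1817
Converged at β = 0.1817.

β = 0.1817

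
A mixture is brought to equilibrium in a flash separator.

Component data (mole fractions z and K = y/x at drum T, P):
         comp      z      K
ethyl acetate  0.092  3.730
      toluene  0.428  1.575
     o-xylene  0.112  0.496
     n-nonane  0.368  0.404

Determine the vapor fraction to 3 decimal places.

ψ = 0.327

Material balance + equilibrium reduce to Σ zᵢ(Kᵢ−1)/(1+ψ(Kᵢ−1)) = 0.
Feasibility: ΣzᵢKᵢ = 1.221, Σzᵢ/Kᵢ = 1.433 — both > 1, two phases present.
Newton iteration, ψ⁰ = 0.5:
  ψ = 0.500: g = -0.0906, g' = -0.524 → ψ = 0.327
Converged at ψ = 0.327.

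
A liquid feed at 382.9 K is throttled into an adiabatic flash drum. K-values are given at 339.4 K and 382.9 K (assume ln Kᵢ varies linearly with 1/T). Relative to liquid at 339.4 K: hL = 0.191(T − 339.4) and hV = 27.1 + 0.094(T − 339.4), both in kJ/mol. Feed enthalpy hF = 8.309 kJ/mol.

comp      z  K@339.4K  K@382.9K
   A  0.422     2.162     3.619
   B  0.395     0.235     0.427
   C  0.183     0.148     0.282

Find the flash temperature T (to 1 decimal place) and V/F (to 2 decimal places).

Adiabatic flash: solve Rachford–Rice at each trial T, then check hF = ψ·hV(T) + (1−ψ)·hL(T).
  T = 339.4 K: K = (2.162, 0.235, 0.148), RR gives ψ = 0.035, H_out = 0.949 kJ/mol
  T = 382.9 K: K = (3.619, 0.427, 0.282), RR gives ψ = 0.458, H_out = 18.784 kJ/mol
  T = 361.1 K: K = (2.839, 0.322, 0.208), RR gives ψ = 0.276, H_out = 11.046 kJ/mol
  T = 350.2 K: K = (2.487, 0.276, 0.176), RR gives ψ = 0.170, H_out = 6.480 kJ/mol
  T = 355.6 K: K = (2.658, 0.299, 0.192), RR gives ψ = 0.225, H_out = 8.834 kJ/mol
  T = 352.9 K: K = (2.572, 0.287, 0.184), RR gives ψ = 0.198, H_out = 7.683 kJ/mol
  T = 354.2 K: K = (2.613, 0.293, 0.188), RR gives ψ = 0.211, H_out = 8.243 kJ/mol
Linear interpolation between T = 354.2 (H_out = 8.243) and T = 355.6 (H_out = 8.834) on hF = 8.309 gives T ≈ 354.4 K, at which ψ = 0.21.

T = 354.4 K, V/F = 0.21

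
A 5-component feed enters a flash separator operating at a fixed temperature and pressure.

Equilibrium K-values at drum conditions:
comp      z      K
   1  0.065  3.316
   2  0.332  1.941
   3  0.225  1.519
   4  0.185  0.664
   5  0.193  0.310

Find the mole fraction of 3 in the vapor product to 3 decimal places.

Let ψ = V/F and solve Σ zᵢ(Kᵢ−1)/(1+ψ(Kᵢ−1)) = 0.
Check two-phase: ΣzᵢKᵢ = 1.384 > 1 and Σzᵢ/Kᵢ = 1.240 > 1, so g(0) = 0.384 > 0 and g(1) = -0.240 < 0.
Newton–Raphson from ψ = 0.6:
  ψ = 0.600: g = 0.0466, g' = -0.517 → ψ = 0.690
  ψ = 0.690: g = -0.0019, g' = -0.563 → ψ = 0.687
Converged at ψ = 0.687.
Compositions from xᵢ = zᵢ/(1+ψ(Kᵢ−1)), yᵢ = Kᵢxᵢ:
  1: x = 0.025, y = 0.083
  2: x = 0.202, y = 0.391
  3: x = 0.166, y = 0.252
  4: x = 0.241, y = 0.160
  5: x = 0.367, y = 0.114

y_3 = 0.252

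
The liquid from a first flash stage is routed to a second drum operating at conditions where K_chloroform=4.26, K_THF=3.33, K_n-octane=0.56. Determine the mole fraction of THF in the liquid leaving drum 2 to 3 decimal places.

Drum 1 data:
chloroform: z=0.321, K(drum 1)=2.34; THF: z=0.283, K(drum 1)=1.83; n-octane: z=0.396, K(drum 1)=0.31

Drum 1:
Material balance + equilibrium reduce to Σ zᵢ(Kᵢ−1)/(1+ψ₁(Kᵢ−1)) = 0.
Check two-phase: ΣzᵢKᵢ = 1.392 > 1 and Σzᵢ/Kᵢ = 1.569 > 1, so g(0) = 0.392 > 0 and g(1) = -0.569 < 0.
Iterate (Newton) starting at ψ₁ = 0.5:
  ψ₁ = 0.500: g = 0.0064, g' = -0.743 → ψ₁ = 0.509
Converged at ψ₁ = 0.509.
Drum-1 compositions:
  chloroform: x = 0.191, y = 0.447
  THF: x = 0.199, y = 0.364
  n-octane: x = 0.610, y = 0.189
Drum-2 feed = drum-1 liquid: z₂ = (0.1909, 0.1990, 0.6101).
Drum 2:
Material balance + equilibrium reduce to Σ zᵢ(Kᵢ−1)/(1+ψ₂(Kᵢ−1)) = 0.
Feasibility: ΣzᵢKᵢ = 1.818, Σzᵢ/Kᵢ = 1.194 — both > 1, two phases present.
Newton–Raphson from ψ₂ = 0.5:
  ψ₂ = 0.500: g = 0.1066, g' = -0.718 → ψ₂ = 0.649
  ψ₂ = 0.649: g = 0.0089, g' = -0.612 → ψ₂ = 0.663
Converged at ψ₂ = 0.663.
  chloroform: x = 0.060, y = 0.257
  THF: x = 0.078, y = 0.260
  n-octane: x = 0.861, y = 0.482

x_THF (drum 2) = 0.078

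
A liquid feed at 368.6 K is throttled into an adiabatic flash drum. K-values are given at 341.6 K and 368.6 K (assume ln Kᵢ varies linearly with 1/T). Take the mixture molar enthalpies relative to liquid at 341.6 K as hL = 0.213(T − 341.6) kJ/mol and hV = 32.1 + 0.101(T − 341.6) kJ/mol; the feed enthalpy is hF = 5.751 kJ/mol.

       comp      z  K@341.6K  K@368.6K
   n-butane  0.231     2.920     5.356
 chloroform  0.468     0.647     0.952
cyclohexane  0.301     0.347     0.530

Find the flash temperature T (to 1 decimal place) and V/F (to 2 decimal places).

Adiabatic flash: solve Rachford–Rice at each trial T, then check hF = ψ·hV(T) + (1−ψ)·hL(T).
  T = 341.6 K: K = (2.920, 0.647, 0.347), RR gives ψ = 0.088, H_out = 2.839 kJ/mol
  T = 368.6 K: K = (5.356, 0.952, 0.530), RR gives ψ = 0.735, H_out = 27.127 kJ/mol
  T = 355.1 K: K = (4.001, 0.791, 0.432), RR gives ψ = 0.379, H_out = 14.476 kJ/mol
  T = 348.4 K: K = (3.432, 0.717, 0.388), RR gives ψ = 0.236, H_out = 8.843 kJ/mol
  T = 345.0 K: K = (3.168, 0.682, 0.367), RR gives ψ = 0.164, H_out = 5.916 kJ/mol
  T = 343.3 K: K = (3.042, 0.664, 0.357), RR gives ψ = 0.127, H_out = 4.402 kJ/mol
Linear interpolation between T = 343.3 (H_out = 4.402) and T = 345.0 (H_out = 5.916) on hF = 5.751 gives T ≈ 344.8 K, at which ψ = 0.16.

T = 344.8 K, V/F = 0.16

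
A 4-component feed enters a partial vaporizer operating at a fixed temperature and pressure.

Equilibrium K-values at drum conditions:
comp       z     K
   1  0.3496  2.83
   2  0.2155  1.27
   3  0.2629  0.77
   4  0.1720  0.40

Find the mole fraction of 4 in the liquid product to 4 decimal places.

x_4 = 0.3622

Rachford–Rice: g(ψ) = Σ zᵢ(Kᵢ−1)/(1+ψ(Kᵢ−1)) = 0.
Feasibility: ΣzᵢKᵢ = 1.5343, Σzᵢ/Kᵢ = 1.0646 — both > 1, two phases present.
Newton–Raphson from ψ = 0.59:
  ψ = 0.5900: g = 0.12810, g' = -0.4494 → ψ = 0.8751
Converged at ψ = 0.8751.
Compositions from xᵢ = zᵢ/(1+ψ(Kᵢ−1)), yᵢ = Kᵢxᵢ:
  1: x = 0.1344, y = 0.3803
  2: x = 0.1743, y = 0.2214
  3: x = 0.3291, y = 0.2534
  4: x = 0.3622, y = 0.1449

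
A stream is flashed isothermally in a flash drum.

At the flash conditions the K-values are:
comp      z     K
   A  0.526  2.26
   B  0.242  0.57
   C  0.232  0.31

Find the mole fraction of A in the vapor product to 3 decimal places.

y_A = 0.704

Let ψ = V/F and solve Σ zᵢ(Kᵢ−1)/(1+ψ(Kᵢ−1)) = 0.
g(0) = ΣzᵢKᵢ − 1 = 0.399 and g(1) = 1 − Σzᵢ/Kᵢ = -0.406, so a root lies in (0, 1).
Newton–Raphson from ψ = 0.5:
  ψ = 0.500: g = 0.0296, g' = -0.644 → ψ = 0.546
Converged at ψ = 0.546.
Compositions from xᵢ = zᵢ/(1+ψ(Kᵢ−1)), yᵢ = Kᵢxᵢ:
  A: x = 0.312, y = 0.704
  B: x = 0.316, y = 0.180
  C: x = 0.372, y = 0.115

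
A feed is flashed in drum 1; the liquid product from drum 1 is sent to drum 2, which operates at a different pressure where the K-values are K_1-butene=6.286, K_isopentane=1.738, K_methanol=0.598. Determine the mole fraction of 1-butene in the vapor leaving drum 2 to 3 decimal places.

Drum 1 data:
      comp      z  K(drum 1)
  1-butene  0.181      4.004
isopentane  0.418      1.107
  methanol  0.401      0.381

y_1-butene (drum 2) = 0.115

Drum 1:
Material balance + equilibrium reduce to Σ zᵢ(Kᵢ−1)/(1+ψ₁(Kᵢ−1)) = 0.
Check two-phase: ΣzᵢKᵢ = 1.340 > 1 and Σzᵢ/Kᵢ = 1.475 > 1, so g(0) = 0.340 > 0 and g(1) = -0.475 < 0.
Newton–Raphson from ψ₁ = 0.5:
  ψ₁ = 0.500: g = -0.0997, g' = -0.587 → ψ₁ = 0.330
  ψ₁ = 0.330: g = 0.0041, g' = -0.659 → ψ₁ = 0.337
Converged at ψ₁ = 0.337.
Drum-1 compositions:
  1-butene: x = 0.090, y = 0.360
  isopentane: x = 0.403, y = 0.447
  methanol: x = 0.507, y = 0.193
Drum-2 feed = drum-1 liquid: z₂ = (0.0900, 0.4035, 0.5065).
Drum 2:
Rachford–Rice: g(ψ₂) = Σ zᵢ(Kᵢ−1)/(1+ψ₂(Kᵢ−1)) = 0.
Check two-phase: ΣzᵢKᵢ = 1.570 > 1 and Σzᵢ/Kᵢ = 1.093 > 1, so g(0) = 0.570 > 0 and g(1) = -0.093 < 0.
Newton–Raphson from ψ₂ = 0.67:
  ψ₂ = 0.670: g = 0.0253, g' = -0.374 → ψ₂ = 0.738
  ψ₂ = 0.738: g = 0.0004, g' = -0.362 → ψ₂ = 0.739
Converged at ψ₂ = 0.739.
  1-butene: x = 0.018, y = 0.115
  isopentane: x = 0.261, y = 0.454
  methanol: x = 0.721, y = 0.431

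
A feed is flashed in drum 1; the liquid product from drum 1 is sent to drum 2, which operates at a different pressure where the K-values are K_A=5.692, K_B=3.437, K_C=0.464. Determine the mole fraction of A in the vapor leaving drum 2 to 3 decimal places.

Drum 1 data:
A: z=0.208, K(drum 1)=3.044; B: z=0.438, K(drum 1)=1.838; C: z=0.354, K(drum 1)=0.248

y_A (drum 2) = 0.160

Drum 1:
Material balance + equilibrium reduce to Σ zᵢ(Kᵢ−1)/(1+ψ₁(Kᵢ−1)) = 0.
Feasibility: ΣzᵢKᵢ = 1.526, Σzᵢ/Kᵢ = 1.734 — both > 1, two phases present.
Iterate (Newton) starting at ψ₁ = 0.5:
  ψ₁ = 0.500: g = 0.0423, g' = -0.879 → ψ₁ = 0.548
  ψ₁ = 0.548: g = -0.0008, g' = -0.917 → ψ₁ = 0.547
Converged at ψ₁ = 0.547.
Drum-1 compositions:
  A: x = 0.098, y = 0.299
  B: x = 0.300, y = 0.552
  C: x = 0.602, y = 0.149
Drum-2 feed = drum-1 liquid: z₂ = (0.0982, 0.3003, 0.6015).
Drum 2:
Material balance + equilibrium reduce to Σ zᵢ(Kᵢ−1)/(1+ψ₂(Kᵢ−1)) = 0.
Check two-phase: ΣzᵢKᵢ = 1.870 > 1 and Σzᵢ/Kᵢ = 1.401 > 1, so g(0) = 0.870 > 0 and g(1) = -0.401 < 0.
Newton iteration, ψ₂⁰ = 0.6:
  ψ₂ = 0.600: g = -0.0573, g' = -0.818 → ψ₂ = 0.530
  ψ₂ = 0.530: g = 0.0011, g' = -0.855 → ψ₂ = 0.531
Converged at ψ₂ = 0.531.
  A: x = 0.028, y = 0.160
  B: x = 0.131, y = 0.450
  C: x = 0.841, y = 0.390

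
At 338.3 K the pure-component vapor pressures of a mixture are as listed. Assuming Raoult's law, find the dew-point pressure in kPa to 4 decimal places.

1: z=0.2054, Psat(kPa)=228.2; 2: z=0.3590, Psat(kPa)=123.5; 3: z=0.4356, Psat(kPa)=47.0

Pdew = 76.4815 kPa

At the dew point ψ → 1, so Σzᵢ/Kᵢ = 1 with Kᵢ = Pᵢˢᵃᵗ/P ⇒ 1/P = Σzᵢ/Pᵢˢᵃᵗ.
1/P = 0.2054/228.2 + 0.3590/123.5 + 0.4356/47.0 = 0.0130751 ⇒ P = 76.4815 kPa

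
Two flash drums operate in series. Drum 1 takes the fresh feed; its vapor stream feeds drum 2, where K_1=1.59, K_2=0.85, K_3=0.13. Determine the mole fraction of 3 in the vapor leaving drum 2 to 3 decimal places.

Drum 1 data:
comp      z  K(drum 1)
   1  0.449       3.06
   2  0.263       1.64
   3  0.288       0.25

Drum 1:
Rachford–Rice: g(ψ₁) = Σ zᵢ(Kᵢ−1)/(1+ψ₁(Kᵢ−1)) = 0.
g(0) = ΣzᵢKᵢ − 1 = 0.877 and g(1) = 1 − Σzᵢ/Kᵢ = -0.459, so a root lies in (0, 1).
Newton–Raphson from ψ₁ = 0.5:
  ψ₁ = 0.500: g = 0.2376, g' = -0.939 → ψ₁ = 0.753
  ψ₁ = 0.753: g = -0.0201, g' = -1.197 → ψ₁ = 0.736
Converged at ψ₁ = 0.736.
Drum-1 compositions:
  1: x = 0.178, y = 0.546
  2: x = 0.179, y = 0.293
  3: x = 0.643, y = 0.161
Drum-2 feed = drum-1 vapor: z₂ = (0.5461, 0.2932, 0.1607).
Drum 2:
Newton iteration, ψ₂⁰ = 0.54:
  ψ₂ = 0.540: g = -0.0672, g' = -0.550 → ψ₂ = 0.418
  ψ₂ = 0.418: g = -0.0081, g' = -0.430 → ψ₂ = 0.399
Converged at ψ₂ = 0.399.
  1: x = 0.442, y = 0.703
  2: x = 0.312, y = 0.265
  3: x = 0.246, y = 0.032

y_3 (drum 2) = 0.032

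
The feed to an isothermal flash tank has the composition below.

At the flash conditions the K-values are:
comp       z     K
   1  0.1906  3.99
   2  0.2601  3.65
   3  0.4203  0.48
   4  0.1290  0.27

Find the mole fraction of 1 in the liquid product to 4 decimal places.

x_1 = 0.0694

Material balance + equilibrium reduce to Σ zᵢ(Kᵢ−1)/(1+V/F(Kᵢ−1)) = 0.
Check two-phase: ΣzᵢKᵢ = 1.9464 > 1 and Σzᵢ/Kᵢ = 1.4724 > 1, so g(0) = 0.9464 > 0 and g(1) = -0.4724 < 0.
Newton–Raphson from V/F = 0.5:
  V/F = 0.5000: g = 0.08123, g' = -0.9897 → V/F = 0.5821
  V/F = 0.5821: g = 0.00188, g' = -0.9510 → V/F = 0.5841
Converged at V/F = 0.5841.
Compositions from xᵢ = zᵢ/(1+V/F(Kᵢ−1)), yᵢ = Kᵢxᵢ:
  1: x = 0.0694, y = 0.2769
  2: x = 0.1021, y = 0.3726
  3: x = 0.6036, y = 0.2897
  4: x = 0.2249, y = 0.0607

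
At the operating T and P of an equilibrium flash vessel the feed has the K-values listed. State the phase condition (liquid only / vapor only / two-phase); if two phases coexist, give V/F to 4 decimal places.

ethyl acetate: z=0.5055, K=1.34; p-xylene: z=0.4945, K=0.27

ΣzᵢKᵢ = 0.8109; Σzᵢ/Kᵢ = 2.2087.
Since ΣzᵢKᵢ < 1 the mixture is below its bubble point — single liquid phase.

liquid only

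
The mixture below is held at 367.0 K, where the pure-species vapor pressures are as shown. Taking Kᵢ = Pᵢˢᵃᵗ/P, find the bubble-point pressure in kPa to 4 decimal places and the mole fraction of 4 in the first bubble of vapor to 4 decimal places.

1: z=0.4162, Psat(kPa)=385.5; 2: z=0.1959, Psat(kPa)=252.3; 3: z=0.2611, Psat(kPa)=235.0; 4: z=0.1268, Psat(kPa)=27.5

Pbub = 274.7162 kPa, y_4 = 0.0127

At the bubble point ψ → 0, so ΣzᵢKᵢ = 1 with Kᵢ = Pᵢˢᵃᵗ/P ⇒ P = ΣzᵢPᵢˢᵃᵗ.
P = 0.4162·385.5 + 0.1959·252.3 + 0.2611·235.0 + 0.1268·27.5 = 274.7162 kPa
yᵢ = zᵢPᵢˢᵃᵗ/P ⇒ y_4 = 0.1268·27.5/274.7162 = 0.0127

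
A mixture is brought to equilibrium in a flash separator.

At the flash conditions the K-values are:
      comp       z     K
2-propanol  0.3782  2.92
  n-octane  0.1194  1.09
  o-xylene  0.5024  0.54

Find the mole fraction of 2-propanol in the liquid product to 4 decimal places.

x_2-propanol = 0.1672

Rachford–Rice: g(ψ) = Σ zᵢ(Kᵢ−1)/(1+ψ(Kᵢ−1)) = 0.
Feasibility: ΣzᵢKᵢ = 1.5058, Σzᵢ/Kᵢ = 1.1694 — both > 1, two phases present.
Newton–Raphson from ψ = 0.5:
  ψ = 0.5000: g = 0.08063, g' = -0.5431 → ψ = 0.6485
  ψ = 0.6485: g = 0.00425, g' = -0.4934 → ψ = 0.6571
Converged at ψ = 0.6571.
Compositions from xᵢ = zᵢ/(1+ψ(Kᵢ−1)), yᵢ = Kᵢxᵢ:
  2-propanol: x = 0.1672, y = 0.4883
  n-octane: x = 0.1127, y = 0.1229
  o-xylene: x = 0.7200, y = 0.3888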